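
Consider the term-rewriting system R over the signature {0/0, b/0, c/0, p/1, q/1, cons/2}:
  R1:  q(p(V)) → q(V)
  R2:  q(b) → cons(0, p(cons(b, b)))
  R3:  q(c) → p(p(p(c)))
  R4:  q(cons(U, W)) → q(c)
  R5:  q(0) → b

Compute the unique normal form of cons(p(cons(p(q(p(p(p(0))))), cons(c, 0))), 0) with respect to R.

1. cons(p(cons(p(q(p(p(p(0))))), cons(c, 0))), 0)  →  cons(p(cons(p(q(p(p(0)))), cons(c, 0))), 0)   [R1 at 1.1.1.1]
2. cons(p(cons(p(q(p(p(0)))), cons(c, 0))), 0)  →  cons(p(cons(p(q(p(0))), cons(c, 0))), 0)   [R1 at 1.1.1.1]
3. cons(p(cons(p(q(p(0))), cons(c, 0))), 0)  →  cons(p(cons(p(q(0)), cons(c, 0))), 0)   [R1 at 1.1.1.1]
4. cons(p(cons(p(q(0)), cons(c, 0))), 0)  →  cons(p(cons(p(b), cons(c, 0))), 0)   [R5 at 1.1.1.1]

cons(p(cons(p(b), cons(c, 0))), 0)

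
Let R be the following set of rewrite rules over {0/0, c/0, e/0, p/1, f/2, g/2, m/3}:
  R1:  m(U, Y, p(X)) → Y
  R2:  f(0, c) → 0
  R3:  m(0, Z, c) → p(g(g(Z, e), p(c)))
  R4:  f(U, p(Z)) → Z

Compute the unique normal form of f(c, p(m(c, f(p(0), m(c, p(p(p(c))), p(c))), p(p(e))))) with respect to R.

p(p(c))

1. f(c, p(m(c, f(p(0), m(c, p(p(p(c))), p(c))), p(p(e)))))  →  m(c, f(p(0), m(c, p(p(p(c))), p(c))), p(p(e)))   [R4 at ε]
2. m(c, f(p(0), m(c, p(p(p(c))), p(c))), p(p(e)))  →  f(p(0), m(c, p(p(p(c))), p(c)))   [R1 at ε]
3. f(p(0), m(c, p(p(p(c))), p(c)))  →  f(p(0), p(p(p(c))))   [R1 at 2]
4. f(p(0), p(p(p(c))))  →  p(p(c))   [R4 at ε]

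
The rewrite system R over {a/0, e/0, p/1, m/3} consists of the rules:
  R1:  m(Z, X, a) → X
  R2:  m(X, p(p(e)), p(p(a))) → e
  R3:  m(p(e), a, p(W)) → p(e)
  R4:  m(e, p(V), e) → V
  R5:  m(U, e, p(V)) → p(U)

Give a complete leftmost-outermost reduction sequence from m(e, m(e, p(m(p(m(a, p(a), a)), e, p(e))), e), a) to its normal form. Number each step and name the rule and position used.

1. m(e, m(e, p(m(p(m(a, p(a), a)), e, p(e))), e), a)  →  m(e, p(m(p(m(a, p(a), a)), e, p(e))), e)   [R1 at ε]
2. m(e, p(m(p(m(a, p(a), a)), e, p(e))), e)  →  m(p(m(a, p(a), a)), e, p(e))   [R4 at ε]
3. m(p(m(a, p(a), a)), e, p(e))  →  p(p(m(a, p(a), a)))   [R5 at ε]
4. p(p(m(a, p(a), a)))  →  p(p(p(a)))   [R1 at 1.1]

p(p(p(a)))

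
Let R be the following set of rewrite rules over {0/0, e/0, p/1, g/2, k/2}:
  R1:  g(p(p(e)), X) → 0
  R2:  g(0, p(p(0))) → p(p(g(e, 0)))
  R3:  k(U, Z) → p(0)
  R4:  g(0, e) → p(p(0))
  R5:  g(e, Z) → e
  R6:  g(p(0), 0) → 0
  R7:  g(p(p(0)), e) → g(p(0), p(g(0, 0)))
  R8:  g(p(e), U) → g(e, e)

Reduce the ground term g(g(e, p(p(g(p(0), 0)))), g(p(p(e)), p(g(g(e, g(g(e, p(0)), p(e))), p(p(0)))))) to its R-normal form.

1. g(g(e, p(p(g(p(0), 0)))), g(p(p(e)), p(g(g(e, g(g(e, p(0)), p(e))), p(p(0))))))  →  g(e, g(p(p(e)), p(g(g(e, g(g(e, p(0)), p(e))), p(p(0))))))   [R5 at 1]
2. g(e, g(p(p(e)), p(g(g(e, g(g(e, p(0)), p(e))), p(p(0))))))  →  e   [R5 at ε]

e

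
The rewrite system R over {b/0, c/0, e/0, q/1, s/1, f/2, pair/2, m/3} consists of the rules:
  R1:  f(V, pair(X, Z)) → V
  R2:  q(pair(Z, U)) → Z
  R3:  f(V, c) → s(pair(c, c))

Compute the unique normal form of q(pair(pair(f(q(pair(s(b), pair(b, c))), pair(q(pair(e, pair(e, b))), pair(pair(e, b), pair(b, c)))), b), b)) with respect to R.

1. q(pair(pair(f(q(pair(s(b), pair(b, c))), pair(q(pair(e, pair(e, b))), pair(pair(e, b), pair(b, c)))), b), b))  →  pair(f(q(pair(s(b), pair(b, c))), pair(q(pair(e, pair(e, b))), pair(pair(e, b), pair(b, c)))), b)   [R2 at ε]
2. pair(f(q(pair(s(b), pair(b, c))), pair(q(pair(e, pair(e, b))), pair(pair(e, b), pair(b, c)))), b)  →  pair(q(pair(s(b), pair(b, c))), b)   [R1 at 1]
3. pair(q(pair(s(b), pair(b, c))), b)  →  pair(s(b), b)   [R2 at 1]

pair(s(b), b)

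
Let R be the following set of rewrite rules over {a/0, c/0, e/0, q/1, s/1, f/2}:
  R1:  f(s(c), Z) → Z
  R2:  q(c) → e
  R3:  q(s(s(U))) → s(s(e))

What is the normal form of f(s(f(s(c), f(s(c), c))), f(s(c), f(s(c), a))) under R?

a

1. f(s(f(s(c), f(s(c), c))), f(s(c), f(s(c), a)))  →  f(s(f(s(c), c)), f(s(c), f(s(c), a)))   [R1 at 1.1]
2. f(s(f(s(c), c)), f(s(c), f(s(c), a)))  →  f(s(c), f(s(c), f(s(c), a)))   [R1 at 1.1]
3. f(s(c), f(s(c), f(s(c), a)))  →  f(s(c), f(s(c), a))   [R1 at ε]
4. f(s(c), f(s(c), a))  →  f(s(c), a)   [R1 at ε]
5. f(s(c), a)  →  a   [R1 at ε]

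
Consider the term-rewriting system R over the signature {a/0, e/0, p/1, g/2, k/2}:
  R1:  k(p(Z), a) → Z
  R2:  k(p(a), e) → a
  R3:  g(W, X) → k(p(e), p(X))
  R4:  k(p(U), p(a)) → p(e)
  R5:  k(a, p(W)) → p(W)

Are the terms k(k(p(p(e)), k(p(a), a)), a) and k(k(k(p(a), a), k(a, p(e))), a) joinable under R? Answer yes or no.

Reduce t₁ = k(k(p(p(e)), k(p(a), a)), a):
1. k(k(p(p(e)), k(p(a), a)), a)  →  k(k(p(p(e)), a), a)   [R1 at 1.2]
2. k(k(p(p(e)), a), a)  →  k(p(e), a)   [R1 at 1]
3. k(p(e), a)  →  e   [R1 at ε]

Reduce t₂ = k(k(k(p(a), a), k(a, p(e))), a):
1. k(k(k(p(a), a), k(a, p(e))), a)  →  k(k(a, k(a, p(e))), a)   [R1 at 1.1]
2. k(k(a, k(a, p(e))), a)  →  k(k(a, p(e)), a)   [R5 at 1.2]
3. k(k(a, p(e)), a)  →  k(p(e), a)   [R5 at 1]
4. k(p(e), a)  →  e   [R1 at ε]

yes — NF(t₁) = e, NF(t₂) = e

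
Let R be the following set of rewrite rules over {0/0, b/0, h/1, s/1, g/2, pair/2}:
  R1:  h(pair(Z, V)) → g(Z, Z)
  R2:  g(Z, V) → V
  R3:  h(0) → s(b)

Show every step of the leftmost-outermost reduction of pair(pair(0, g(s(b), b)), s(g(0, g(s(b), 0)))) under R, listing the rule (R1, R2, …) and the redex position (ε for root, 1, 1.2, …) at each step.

1. pair(pair(0, g(s(b), b)), s(g(0, g(s(b), 0))))  →  pair(pair(0, b), s(g(0, g(s(b), 0))))   [R2 at 1.2]
2. pair(pair(0, b), s(g(0, g(s(b), 0))))  →  pair(pair(0, b), s(g(s(b), 0)))   [R2 at 2.1]
3. pair(pair(0, b), s(g(s(b), 0)))  →  pair(pair(0, b), s(0))   [R2 at 2.1]

pair(pair(0, b), s(0))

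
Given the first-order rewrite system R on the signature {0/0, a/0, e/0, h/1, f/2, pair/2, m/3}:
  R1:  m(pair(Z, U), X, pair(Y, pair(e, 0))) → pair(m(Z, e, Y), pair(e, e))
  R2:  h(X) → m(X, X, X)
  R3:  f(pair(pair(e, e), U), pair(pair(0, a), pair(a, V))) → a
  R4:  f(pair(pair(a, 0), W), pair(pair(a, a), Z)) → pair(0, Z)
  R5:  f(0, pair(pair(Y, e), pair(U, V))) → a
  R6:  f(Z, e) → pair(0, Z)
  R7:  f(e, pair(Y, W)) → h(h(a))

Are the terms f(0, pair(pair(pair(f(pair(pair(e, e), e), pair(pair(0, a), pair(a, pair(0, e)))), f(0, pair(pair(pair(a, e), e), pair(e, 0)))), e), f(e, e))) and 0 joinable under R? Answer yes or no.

Reduce t₁ = f(0, pair(pair(pair(f(pair(pair(e, e), e), pair(pair(0, a), pair(a, pair(0, e)))), f(0, pair(pair(pair(a, e), e), pair(e, 0)))), e), f(e, e))):
1. f(0, pair(pair(pair(f(pair(pair(e, e), e), pair(pair(0, a), pair(a, pair(0, e)))), f(0, pair(pair(pair(a, e), e), pair(e, 0)))), e), f(e, e)))  →  f(0, pair(pair(pair(a, f(0, pair(pair(pair(a, e), e), pair(e, 0)))), e), f(e, e)))   [R3 at 2.1.1.1]
2. f(0, pair(pair(pair(a, f(0, pair(pair(pair(a, e), e), pair(e, 0)))), e), f(e, e)))  →  f(0, pair(pair(pair(a, a), e), f(e, e)))   [R5 at 2.1.1.2]
3. f(0, pair(pair(pair(a, a), e), f(e, e)))  →  f(0, pair(pair(pair(a, a), e), pair(0, e)))   [R6 at 2.2]
4. f(0, pair(pair(pair(a, a), e), pair(0, e)))  →  a   [R5 at ε]

Reduce t₂ = 0:

no — NF(t₁) = a, NF(t₂) = 0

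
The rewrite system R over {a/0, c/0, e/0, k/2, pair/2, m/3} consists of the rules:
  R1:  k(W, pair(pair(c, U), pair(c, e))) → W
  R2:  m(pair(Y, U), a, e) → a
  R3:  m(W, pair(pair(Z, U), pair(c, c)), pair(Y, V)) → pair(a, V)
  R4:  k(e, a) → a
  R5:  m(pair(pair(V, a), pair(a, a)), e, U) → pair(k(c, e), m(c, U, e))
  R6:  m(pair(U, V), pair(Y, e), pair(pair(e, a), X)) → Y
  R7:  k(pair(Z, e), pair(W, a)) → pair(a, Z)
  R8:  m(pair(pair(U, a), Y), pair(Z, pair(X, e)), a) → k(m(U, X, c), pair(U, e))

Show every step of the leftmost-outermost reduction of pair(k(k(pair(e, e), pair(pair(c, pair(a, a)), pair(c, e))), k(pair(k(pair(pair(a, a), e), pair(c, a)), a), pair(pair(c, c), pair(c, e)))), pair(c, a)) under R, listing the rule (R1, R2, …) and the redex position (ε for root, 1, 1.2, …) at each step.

pair(pair(a, e), pair(c, a))

1. pair(k(k(pair(e, e), pair(pair(c, pair(a, a)), pair(c, e))), k(pair(k(pair(pair(a, a), e), pair(c, a)), a), pair(pair(c, c), pair(c, e)))), pair(c, a))  →  pair(k(pair(e, e), k(pair(k(pair(pair(a, a), e), pair(c, a)), a), pair(pair(c, c), pair(c, e)))), pair(c, a))   [R1 at 1.1]
2. pair(k(pair(e, e), k(pair(k(pair(pair(a, a), e), pair(c, a)), a), pair(pair(c, c), pair(c, e)))), pair(c, a))  →  pair(k(pair(e, e), pair(k(pair(pair(a, a), e), pair(c, a)), a)), pair(c, a))   [R1 at 1.2]
3. pair(k(pair(e, e), pair(k(pair(pair(a, a), e), pair(c, a)), a)), pair(c, a))  →  pair(pair(a, e), pair(c, a))   [R7 at 1]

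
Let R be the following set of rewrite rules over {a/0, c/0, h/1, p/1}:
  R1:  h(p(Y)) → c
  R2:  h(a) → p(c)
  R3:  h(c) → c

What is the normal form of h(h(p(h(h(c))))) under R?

1. h(h(p(h(h(c)))))  →  h(c)   [R1 at 1]
2. h(c)  →  c   [R3 at ε]

c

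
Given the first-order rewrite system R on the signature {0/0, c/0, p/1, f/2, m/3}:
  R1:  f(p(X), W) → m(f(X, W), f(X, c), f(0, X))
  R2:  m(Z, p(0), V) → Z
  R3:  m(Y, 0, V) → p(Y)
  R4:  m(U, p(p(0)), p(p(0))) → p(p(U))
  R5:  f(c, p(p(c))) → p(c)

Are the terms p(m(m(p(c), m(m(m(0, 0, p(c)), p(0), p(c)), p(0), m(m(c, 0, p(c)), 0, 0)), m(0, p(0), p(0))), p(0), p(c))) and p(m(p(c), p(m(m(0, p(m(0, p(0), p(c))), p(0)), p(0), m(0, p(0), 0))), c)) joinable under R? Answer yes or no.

yes — NF(t₁) = p(p(c)), NF(t₂) = p(p(c))

Reduce t₁ = p(m(m(p(c), m(m(m(0, 0, p(c)), p(0), p(c)), p(0), m(m(c, 0, p(c)), 0, 0)), m(0, p(0), p(0))), p(0), p(c))):
1. p(m(m(p(c), m(m(m(0, 0, p(c)), p(0), p(c)), p(0), m(m(c, 0, p(c)), 0, 0)), m(0, p(0), p(0))), p(0), p(c)))  →  p(m(p(c), m(m(m(0, 0, p(c)), p(0), p(c)), p(0), m(m(c, 0, p(c)), 0, 0)), m(0, p(0), p(0))))   [R2 at 1]
2. p(m(p(c), m(m(m(0, 0, p(c)), p(0), p(c)), p(0), m(m(c, 0, p(c)), 0, 0)), m(0, p(0), p(0))))  →  p(m(p(c), m(m(0, 0, p(c)), p(0), p(c)), m(0, p(0), p(0))))   [R2 at 1.2]
3. p(m(p(c), m(m(0, 0, p(c)), p(0), p(c)), m(0, p(0), p(0))))  →  p(m(p(c), m(0, 0, p(c)), m(0, p(0), p(0))))   [R2 at 1.2]
4. p(m(p(c), m(0, 0, p(c)), m(0, p(0), p(0))))  →  p(m(p(c), p(0), m(0, p(0), p(0))))   [R3 at 1.2]
5. p(m(p(c), p(0), m(0, p(0), p(0))))  →  p(p(c))   [R2 at 1]

Reduce t₂ = p(m(p(c), p(m(m(0, p(m(0, p(0), p(c))), p(0)), p(0), m(0, p(0), 0))), c)):
1. p(m(p(c), p(m(m(0, p(m(0, p(0), p(c))), p(0)), p(0), m(0, p(0), 0))), c))  →  p(m(p(c), p(m(0, p(m(0, p(0), p(c))), p(0))), c))   [R2 at 1.2.1]
2. p(m(p(c), p(m(0, p(m(0, p(0), p(c))), p(0))), c))  →  p(m(p(c), p(m(0, p(0), p(0))), c))   [R2 at 1.2.1.2.1]
3. p(m(p(c), p(m(0, p(0), p(0))), c))  →  p(m(p(c), p(0), c))   [R2 at 1.2.1]
4. p(m(p(c), p(0), c))  →  p(p(c))   [R2 at 1]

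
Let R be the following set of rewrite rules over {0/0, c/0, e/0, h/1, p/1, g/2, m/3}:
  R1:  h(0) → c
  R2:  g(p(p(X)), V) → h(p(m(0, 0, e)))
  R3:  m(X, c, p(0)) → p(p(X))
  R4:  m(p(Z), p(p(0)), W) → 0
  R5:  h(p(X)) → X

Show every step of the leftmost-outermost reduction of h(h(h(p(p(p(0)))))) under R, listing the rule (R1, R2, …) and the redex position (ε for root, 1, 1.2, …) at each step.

0

1. h(h(h(p(p(p(0))))))  →  h(h(p(p(0))))   [R5 at 1.1]
2. h(h(p(p(0))))  →  h(p(0))   [R5 at 1]
3. h(p(0))  →  0   [R5 at ε]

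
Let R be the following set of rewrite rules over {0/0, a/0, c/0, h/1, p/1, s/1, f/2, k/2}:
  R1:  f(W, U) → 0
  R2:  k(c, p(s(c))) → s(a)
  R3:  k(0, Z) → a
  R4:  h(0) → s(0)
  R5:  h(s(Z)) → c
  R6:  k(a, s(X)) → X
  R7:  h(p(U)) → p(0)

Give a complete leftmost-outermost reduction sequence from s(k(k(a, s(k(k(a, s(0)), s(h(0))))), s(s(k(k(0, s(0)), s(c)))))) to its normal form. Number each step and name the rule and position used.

1. s(k(k(a, s(k(k(a, s(0)), s(h(0))))), s(s(k(k(0, s(0)), s(c))))))  →  s(k(k(k(a, s(0)), s(h(0))), s(s(k(k(0, s(0)), s(c))))))   [R6 at 1.1]
2. s(k(k(k(a, s(0)), s(h(0))), s(s(k(k(0, s(0)), s(c))))))  →  s(k(k(0, s(h(0))), s(s(k(k(0, s(0)), s(c))))))   [R6 at 1.1.1]
3. s(k(k(0, s(h(0))), s(s(k(k(0, s(0)), s(c))))))  →  s(k(a, s(s(k(k(0, s(0)), s(c))))))   [R3 at 1.1]
4. s(k(a, s(s(k(k(0, s(0)), s(c))))))  →  s(s(k(k(0, s(0)), s(c))))   [R6 at 1]
5. s(s(k(k(0, s(0)), s(c))))  →  s(s(k(a, s(c))))   [R3 at 1.1.1]
6. s(s(k(a, s(c))))  →  s(s(c))   [R6 at 1.1]

s(s(c))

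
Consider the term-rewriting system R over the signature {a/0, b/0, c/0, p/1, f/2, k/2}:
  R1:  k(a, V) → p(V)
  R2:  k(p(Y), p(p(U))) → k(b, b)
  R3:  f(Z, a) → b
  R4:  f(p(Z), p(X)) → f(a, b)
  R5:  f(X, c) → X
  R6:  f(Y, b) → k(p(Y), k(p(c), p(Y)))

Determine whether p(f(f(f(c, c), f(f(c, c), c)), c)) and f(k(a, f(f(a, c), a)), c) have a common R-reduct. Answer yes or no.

Reduce t₁ = p(f(f(f(c, c), f(f(c, c), c)), c)):
1. p(f(f(f(c, c), f(f(c, c), c)), c))  →  p(f(f(c, c), f(f(c, c), c)))   [R5 at 1]
2. p(f(f(c, c), f(f(c, c), c)))  →  p(f(c, f(f(c, c), c)))   [R5 at 1.1]
3. p(f(c, f(f(c, c), c)))  →  p(f(c, f(c, c)))   [R5 at 1.2]
4. p(f(c, f(c, c)))  →  p(f(c, c))   [R5 at 1.2]
5. p(f(c, c))  →  p(c)   [R5 at 1]

Reduce t₂ = f(k(a, f(f(a, c), a)), c):
1. f(k(a, f(f(a, c), a)), c)  →  k(a, f(f(a, c), a))   [R5 at ε]
2. k(a, f(f(a, c), a))  →  p(f(f(a, c), a))   [R1 at ε]
3. p(f(f(a, c), a))  →  p(b)   [R3 at 1]

no — NF(t₁) = p(c), NF(t₂) = p(b)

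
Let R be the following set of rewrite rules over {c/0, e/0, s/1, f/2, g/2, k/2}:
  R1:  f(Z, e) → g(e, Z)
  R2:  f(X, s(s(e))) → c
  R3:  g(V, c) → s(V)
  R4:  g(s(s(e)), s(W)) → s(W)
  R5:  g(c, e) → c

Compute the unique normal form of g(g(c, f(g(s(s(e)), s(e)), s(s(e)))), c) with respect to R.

s(s(c))

1. g(g(c, f(g(s(s(e)), s(e)), s(s(e)))), c)  →  s(g(c, f(g(s(s(e)), s(e)), s(s(e)))))   [R3 at ε]
2. s(g(c, f(g(s(s(e)), s(e)), s(s(e)))))  →  s(g(c, c))   [R2 at 1.2]
3. s(g(c, c))  →  s(s(c))   [R3 at 1]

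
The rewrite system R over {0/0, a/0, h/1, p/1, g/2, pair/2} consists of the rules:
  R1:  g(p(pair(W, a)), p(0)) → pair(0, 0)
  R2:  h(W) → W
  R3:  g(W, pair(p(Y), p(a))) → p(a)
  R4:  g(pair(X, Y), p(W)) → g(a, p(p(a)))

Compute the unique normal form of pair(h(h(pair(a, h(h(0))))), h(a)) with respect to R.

pair(pair(a, 0), a)

1. pair(h(h(pair(a, h(h(0))))), h(a))  →  pair(h(pair(a, h(h(0)))), h(a))   [R2 at 1]
2. pair(h(pair(a, h(h(0)))), h(a))  →  pair(pair(a, h(h(0))), h(a))   [R2 at 1]
3. pair(pair(a, h(h(0))), h(a))  →  pair(pair(a, h(0)), h(a))   [R2 at 1.2]
4. pair(pair(a, h(0)), h(a))  →  pair(pair(a, 0), h(a))   [R2 at 1.2]
5. pair(pair(a, 0), h(a))  →  pair(pair(a, 0), a)   [R2 at 2]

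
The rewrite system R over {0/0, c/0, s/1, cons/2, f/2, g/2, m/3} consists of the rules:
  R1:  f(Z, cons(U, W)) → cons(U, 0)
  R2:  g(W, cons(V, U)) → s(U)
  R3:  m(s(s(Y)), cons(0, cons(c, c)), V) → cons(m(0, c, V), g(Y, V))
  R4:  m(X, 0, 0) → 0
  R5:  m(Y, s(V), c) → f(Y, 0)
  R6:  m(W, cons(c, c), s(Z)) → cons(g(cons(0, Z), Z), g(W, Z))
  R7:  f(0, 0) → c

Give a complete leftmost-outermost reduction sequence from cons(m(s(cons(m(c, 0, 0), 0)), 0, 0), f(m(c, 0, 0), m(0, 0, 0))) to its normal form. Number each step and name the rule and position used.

1. cons(m(s(cons(m(c, 0, 0), 0)), 0, 0), f(m(c, 0, 0), m(0, 0, 0)))  →  cons(0, f(m(c, 0, 0), m(0, 0, 0)))   [R4 at 1]
2. cons(0, f(m(c, 0, 0), m(0, 0, 0)))  →  cons(0, f(0, m(0, 0, 0)))   [R4 at 2.1]
3. cons(0, f(0, m(0, 0, 0)))  →  cons(0, f(0, 0))   [R4 at 2.2]
4. cons(0, f(0, 0))  →  cons(0, c)   [R7 at 2]

cons(0, c)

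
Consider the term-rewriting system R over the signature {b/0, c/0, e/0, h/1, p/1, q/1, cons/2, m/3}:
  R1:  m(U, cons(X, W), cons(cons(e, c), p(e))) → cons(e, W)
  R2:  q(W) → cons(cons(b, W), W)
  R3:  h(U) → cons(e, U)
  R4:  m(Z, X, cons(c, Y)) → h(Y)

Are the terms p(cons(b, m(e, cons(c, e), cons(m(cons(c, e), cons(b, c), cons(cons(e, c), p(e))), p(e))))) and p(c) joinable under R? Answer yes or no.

Reduce t₁ = p(cons(b, m(e, cons(c, e), cons(m(cons(c, e), cons(b, c), cons(cons(e, c), p(e))), p(e))))):
1. p(cons(b, m(e, cons(c, e), cons(m(cons(c, e), cons(b, c), cons(cons(e, c), p(e))), p(e)))))  →  p(cons(b, m(e, cons(c, e), cons(cons(e, c), p(e)))))   [R1 at 1.2.3.1]
2. p(cons(b, m(e, cons(c, e), cons(cons(e, c), p(e)))))  →  p(cons(b, cons(e, e)))   [R1 at 1.2]

Reduce t₂ = p(c):

no — NF(t₁) = p(cons(b, cons(e, e))), NF(t₂) = p(c)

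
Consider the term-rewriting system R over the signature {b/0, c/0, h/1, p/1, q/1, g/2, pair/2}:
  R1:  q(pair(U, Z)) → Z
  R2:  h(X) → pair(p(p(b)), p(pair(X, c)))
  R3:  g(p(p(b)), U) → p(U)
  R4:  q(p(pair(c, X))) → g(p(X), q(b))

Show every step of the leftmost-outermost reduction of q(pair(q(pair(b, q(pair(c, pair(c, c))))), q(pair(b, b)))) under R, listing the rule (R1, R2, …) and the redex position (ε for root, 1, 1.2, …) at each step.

1. q(pair(q(pair(b, q(pair(c, pair(c, c))))), q(pair(b, b))))  →  q(pair(b, b))   [R1 at ε]
2. q(pair(b, b))  →  b   [R1 at ε]

b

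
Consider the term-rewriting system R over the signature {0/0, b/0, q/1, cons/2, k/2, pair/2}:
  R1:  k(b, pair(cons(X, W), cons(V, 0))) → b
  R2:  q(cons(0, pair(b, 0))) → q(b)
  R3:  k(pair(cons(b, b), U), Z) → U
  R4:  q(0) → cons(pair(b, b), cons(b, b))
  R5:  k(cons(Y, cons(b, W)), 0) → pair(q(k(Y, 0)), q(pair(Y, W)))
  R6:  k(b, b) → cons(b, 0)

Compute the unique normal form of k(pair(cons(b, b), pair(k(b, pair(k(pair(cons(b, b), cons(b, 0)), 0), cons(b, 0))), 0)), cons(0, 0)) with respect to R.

pair(b, 0)

1. k(pair(cons(b, b), pair(k(b, pair(k(pair(cons(b, b), cons(b, 0)), 0), cons(b, 0))), 0)), cons(0, 0))  →  pair(k(b, pair(k(pair(cons(b, b), cons(b, 0)), 0), cons(b, 0))), 0)   [R3 at ε]
2. pair(k(b, pair(k(pair(cons(b, b), cons(b, 0)), 0), cons(b, 0))), 0)  →  pair(k(b, pair(cons(b, 0), cons(b, 0))), 0)   [R3 at 1.2.1]
3. pair(k(b, pair(cons(b, 0), cons(b, 0))), 0)  →  pair(b, 0)   [R1 at 1]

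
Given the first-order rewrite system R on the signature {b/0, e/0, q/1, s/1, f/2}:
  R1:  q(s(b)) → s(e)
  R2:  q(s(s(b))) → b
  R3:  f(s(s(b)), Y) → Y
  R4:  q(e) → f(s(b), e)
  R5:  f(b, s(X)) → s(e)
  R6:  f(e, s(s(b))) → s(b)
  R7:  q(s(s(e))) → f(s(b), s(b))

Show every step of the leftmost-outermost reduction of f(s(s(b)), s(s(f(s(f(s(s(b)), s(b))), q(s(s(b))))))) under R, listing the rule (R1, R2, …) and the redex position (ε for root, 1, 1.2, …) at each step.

1. f(s(s(b)), s(s(f(s(f(s(s(b)), s(b))), q(s(s(b)))))))  →  s(s(f(s(f(s(s(b)), s(b))), q(s(s(b))))))   [R3 at ε]
2. s(s(f(s(f(s(s(b)), s(b))), q(s(s(b))))))  →  s(s(f(s(s(b)), q(s(s(b))))))   [R3 at 1.1.1.1]
3. s(s(f(s(s(b)), q(s(s(b))))))  →  s(s(q(s(s(b)))))   [R3 at 1.1]
4. s(s(q(s(s(b)))))  →  s(s(b))   [R2 at 1.1]

s(s(b))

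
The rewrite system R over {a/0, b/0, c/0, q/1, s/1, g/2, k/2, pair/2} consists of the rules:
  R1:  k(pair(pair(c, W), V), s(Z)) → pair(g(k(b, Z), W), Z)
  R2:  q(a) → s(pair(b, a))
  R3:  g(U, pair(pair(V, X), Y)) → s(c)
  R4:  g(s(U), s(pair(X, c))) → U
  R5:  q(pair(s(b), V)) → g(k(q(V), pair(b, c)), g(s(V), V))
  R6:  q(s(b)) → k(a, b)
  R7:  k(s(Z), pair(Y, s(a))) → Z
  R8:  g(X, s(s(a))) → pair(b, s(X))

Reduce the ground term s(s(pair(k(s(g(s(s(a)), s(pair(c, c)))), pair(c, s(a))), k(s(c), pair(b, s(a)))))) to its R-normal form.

1. s(s(pair(k(s(g(s(s(a)), s(pair(c, c)))), pair(c, s(a))), k(s(c), pair(b, s(a))))))  →  s(s(pair(g(s(s(a)), s(pair(c, c))), k(s(c), pair(b, s(a))))))   [R7 at 1.1.1]
2. s(s(pair(g(s(s(a)), s(pair(c, c))), k(s(c), pair(b, s(a))))))  →  s(s(pair(s(a), k(s(c), pair(b, s(a))))))   [R4 at 1.1.1]
3. s(s(pair(s(a), k(s(c), pair(b, s(a))))))  →  s(s(pair(s(a), c)))   [R7 at 1.1.2]

s(s(pair(s(a), c)))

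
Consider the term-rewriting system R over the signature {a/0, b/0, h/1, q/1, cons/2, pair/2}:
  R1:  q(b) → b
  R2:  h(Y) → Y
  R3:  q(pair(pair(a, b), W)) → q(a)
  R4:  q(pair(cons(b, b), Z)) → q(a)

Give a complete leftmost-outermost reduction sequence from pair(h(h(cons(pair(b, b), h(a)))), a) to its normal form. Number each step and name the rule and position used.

1. pair(h(h(cons(pair(b, b), h(a)))), a)  →  pair(h(cons(pair(b, b), h(a))), a)   [R2 at 1]
2. pair(h(cons(pair(b, b), h(a))), a)  →  pair(cons(pair(b, b), h(a)), a)   [R2 at 1]
3. pair(cons(pair(b, b), h(a)), a)  →  pair(cons(pair(b, b), a), a)   [R2 at 1.2]

pair(cons(pair(b, b), a), a)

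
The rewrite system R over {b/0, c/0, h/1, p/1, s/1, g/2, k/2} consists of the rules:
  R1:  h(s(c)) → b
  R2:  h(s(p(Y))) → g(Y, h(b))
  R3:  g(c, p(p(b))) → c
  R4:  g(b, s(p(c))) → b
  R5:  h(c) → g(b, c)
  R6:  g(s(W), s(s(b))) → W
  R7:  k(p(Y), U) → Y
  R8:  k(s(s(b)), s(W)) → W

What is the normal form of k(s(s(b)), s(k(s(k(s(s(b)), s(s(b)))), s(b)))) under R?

b

1. k(s(s(b)), s(k(s(k(s(s(b)), s(s(b)))), s(b))))  →  k(s(k(s(s(b)), s(s(b)))), s(b))   [R8 at ε]
2. k(s(k(s(s(b)), s(s(b)))), s(b))  →  k(s(s(b)), s(b))   [R8 at 1.1]
3. k(s(s(b)), s(b))  →  b   [R8 at ε]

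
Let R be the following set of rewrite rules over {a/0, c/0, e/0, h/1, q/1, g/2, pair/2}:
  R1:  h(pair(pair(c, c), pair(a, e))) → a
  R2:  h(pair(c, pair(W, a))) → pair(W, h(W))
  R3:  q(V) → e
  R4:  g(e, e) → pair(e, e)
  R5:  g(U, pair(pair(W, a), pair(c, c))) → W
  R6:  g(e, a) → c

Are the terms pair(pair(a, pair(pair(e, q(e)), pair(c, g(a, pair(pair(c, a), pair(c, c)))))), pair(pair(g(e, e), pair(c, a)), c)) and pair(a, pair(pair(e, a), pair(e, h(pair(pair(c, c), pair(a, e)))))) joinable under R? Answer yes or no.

no — NF(t₁) = pair(pair(a, pair(pair(e, e), pair(c, c))), pair(pair(pair(e, e), pair(c, a)), c)), NF(t₂) = pair(a, pair(pair(e, a), pair(e, a)))

Reduce t₁ = pair(pair(a, pair(pair(e, q(e)), pair(c, g(a, pair(pair(c, a), pair(c, c)))))), pair(pair(g(e, e), pair(c, a)), c)):
1. pair(pair(a, pair(pair(e, q(e)), pair(c, g(a, pair(pair(c, a), pair(c, c)))))), pair(pair(g(e, e), pair(c, a)), c))  →  pair(pair(a, pair(pair(e, e), pair(c, g(a, pair(pair(c, a), pair(c, c)))))), pair(pair(g(e, e), pair(c, a)), c))   [R3 at 1.2.1.2]
2. pair(pair(a, pair(pair(e, e), pair(c, g(a, pair(pair(c, a), pair(c, c)))))), pair(pair(g(e, e), pair(c, a)), c))  →  pair(pair(a, pair(pair(e, e), pair(c, c))), pair(pair(g(e, e), pair(c, a)), c))   [R5 at 1.2.2.2]
3. pair(pair(a, pair(pair(e, e), pair(c, c))), pair(pair(g(e, e), pair(c, a)), c))  →  pair(pair(a, pair(pair(e, e), pair(c, c))), pair(pair(pair(e, e), pair(c, a)), c))   [R4 at 2.1.1]

Reduce t₂ = pair(a, pair(pair(e, a), pair(e, h(pair(pair(c, c), pair(a, e)))))):
1. pair(a, pair(pair(e, a), pair(e, h(pair(pair(c, c), pair(a, e))))))  →  pair(a, pair(pair(e, a), pair(e, a)))   [R1 at 2.2.2]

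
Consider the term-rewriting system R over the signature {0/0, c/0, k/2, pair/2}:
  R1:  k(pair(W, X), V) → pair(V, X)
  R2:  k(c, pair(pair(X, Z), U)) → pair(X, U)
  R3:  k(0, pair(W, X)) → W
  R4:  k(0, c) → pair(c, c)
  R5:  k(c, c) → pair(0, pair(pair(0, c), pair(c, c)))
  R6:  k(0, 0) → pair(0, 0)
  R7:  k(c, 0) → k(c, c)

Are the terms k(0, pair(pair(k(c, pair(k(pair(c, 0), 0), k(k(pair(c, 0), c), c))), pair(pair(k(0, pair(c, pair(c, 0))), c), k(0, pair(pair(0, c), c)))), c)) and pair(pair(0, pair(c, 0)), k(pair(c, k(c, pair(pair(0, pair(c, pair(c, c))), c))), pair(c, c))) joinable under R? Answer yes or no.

yes — NF(t₁) = pair(pair(0, pair(c, 0)), pair(pair(c, c), pair(0, c))), NF(t₂) = pair(pair(0, pair(c, 0)), pair(pair(c, c), pair(0, c)))

Reduce t₁ = k(0, pair(pair(k(c, pair(k(pair(c, 0), 0), k(k(pair(c, 0), c), c))), pair(pair(k(0, pair(c, pair(c, 0))), c), k(0, pair(pair(0, c), c)))), c)):
1. k(0, pair(pair(k(c, pair(k(pair(c, 0), 0), k(k(pair(c, 0), c), c))), pair(pair(k(0, pair(c, pair(c, 0))), c), k(0, pair(pair(0, c), c)))), c))  →  pair(k(c, pair(k(pair(c, 0), 0), k(k(pair(c, 0), c), c))), pair(pair(k(0, pair(c, pair(c, 0))), c), k(0, pair(pair(0, c), c))))   [R3 at ε]
2. pair(k(c, pair(k(pair(c, 0), 0), k(k(pair(c, 0), c), c))), pair(pair(k(0, pair(c, pair(c, 0))), c), k(0, pair(pair(0, c), c))))  →  pair(k(c, pair(pair(0, 0), k(k(pair(c, 0), c), c))), pair(pair(k(0, pair(c, pair(c, 0))), c), k(0, pair(pair(0, c), c))))   [R1 at 1.2.1]
3. pair(k(c, pair(pair(0, 0), k(k(pair(c, 0), c), c))), pair(pair(k(0, pair(c, pair(c, 0))), c), k(0, pair(pair(0, c), c))))  →  pair(pair(0, k(k(pair(c, 0), c), c)), pair(pair(k(0, pair(c, pair(c, 0))), c), k(0, pair(pair(0, c), c))))   [R2 at 1]
4. pair(pair(0, k(k(pair(c, 0), c), c)), pair(pair(k(0, pair(c, pair(c, 0))), c), k(0, pair(pair(0, c), c))))  →  pair(pair(0, k(pair(c, 0), c)), pair(pair(k(0, pair(c, pair(c, 0))), c), k(0, pair(pair(0, c), c))))   [R1 at 1.2.1]
5. pair(pair(0, k(pair(c, 0), c)), pair(pair(k(0, pair(c, pair(c, 0))), c), k(0, pair(pair(0, c), c))))  →  pair(pair(0, pair(c, 0)), pair(pair(k(0, pair(c, pair(c, 0))), c), k(0, pair(pair(0, c), c))))   [R1 at 1.2]
6. pair(pair(0, pair(c, 0)), pair(pair(k(0, pair(c, pair(c, 0))), c), k(0, pair(pair(0, c), c))))  →  pair(pair(0, pair(c, 0)), pair(pair(c, c), k(0, pair(pair(0, c), c))))   [R3 at 2.1.1]
7. pair(pair(0, pair(c, 0)), pair(pair(c, c), k(0, pair(pair(0, c), c))))  →  pair(pair(0, pair(c, 0)), pair(pair(c, c), pair(0, c)))   [R3 at 2.2]

Reduce t₂ = pair(pair(0, pair(c, 0)), k(pair(c, k(c, pair(pair(0, pair(c, pair(c, c))), c))), pair(c, c))):
1. pair(pair(0, pair(c, 0)), k(pair(c, k(c, pair(pair(0, pair(c, pair(c, c))), c))), pair(c, c)))  →  pair(pair(0, pair(c, 0)), pair(pair(c, c), k(c, pair(pair(0, pair(c, pair(c, c))), c))))   [R1 at 2]
2. pair(pair(0, pair(c, 0)), pair(pair(c, c), k(c, pair(pair(0, pair(c, pair(c, c))), c))))  →  pair(pair(0, pair(c, 0)), pair(pair(c, c), pair(0, c)))   [R2 at 2.2]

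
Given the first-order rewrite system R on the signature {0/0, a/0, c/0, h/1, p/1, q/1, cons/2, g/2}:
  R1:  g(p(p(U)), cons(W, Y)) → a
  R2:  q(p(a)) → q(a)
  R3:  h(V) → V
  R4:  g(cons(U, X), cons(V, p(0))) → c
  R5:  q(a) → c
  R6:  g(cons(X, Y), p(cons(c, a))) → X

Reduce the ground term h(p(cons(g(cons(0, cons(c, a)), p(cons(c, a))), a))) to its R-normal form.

p(cons(0, a))

1. h(p(cons(g(cons(0, cons(c, a)), p(cons(c, a))), a)))  →  p(cons(g(cons(0, cons(c, a)), p(cons(c, a))), a))   [R3 at ε]
2. p(cons(g(cons(0, cons(c, a)), p(cons(c, a))), a))  →  p(cons(0, a))   [R6 at 1.1]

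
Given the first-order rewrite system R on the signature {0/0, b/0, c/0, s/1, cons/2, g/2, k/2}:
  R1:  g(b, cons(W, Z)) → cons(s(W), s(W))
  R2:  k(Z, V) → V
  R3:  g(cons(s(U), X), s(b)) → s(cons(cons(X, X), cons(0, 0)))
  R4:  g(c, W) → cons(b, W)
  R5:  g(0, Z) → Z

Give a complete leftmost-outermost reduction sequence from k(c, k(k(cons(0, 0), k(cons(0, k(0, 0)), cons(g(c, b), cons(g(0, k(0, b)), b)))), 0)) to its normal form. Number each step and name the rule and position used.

0

1. k(c, k(k(cons(0, 0), k(cons(0, k(0, 0)), cons(g(c, b), cons(g(0, k(0, b)), b)))), 0))  →  k(k(cons(0, 0), k(cons(0, k(0, 0)), cons(g(c, b), cons(g(0, k(0, b)), b)))), 0)   [R2 at ε]
2. k(k(cons(0, 0), k(cons(0, k(0, 0)), cons(g(c, b), cons(g(0, k(0, b)), b)))), 0)  →  0   [R2 at ε]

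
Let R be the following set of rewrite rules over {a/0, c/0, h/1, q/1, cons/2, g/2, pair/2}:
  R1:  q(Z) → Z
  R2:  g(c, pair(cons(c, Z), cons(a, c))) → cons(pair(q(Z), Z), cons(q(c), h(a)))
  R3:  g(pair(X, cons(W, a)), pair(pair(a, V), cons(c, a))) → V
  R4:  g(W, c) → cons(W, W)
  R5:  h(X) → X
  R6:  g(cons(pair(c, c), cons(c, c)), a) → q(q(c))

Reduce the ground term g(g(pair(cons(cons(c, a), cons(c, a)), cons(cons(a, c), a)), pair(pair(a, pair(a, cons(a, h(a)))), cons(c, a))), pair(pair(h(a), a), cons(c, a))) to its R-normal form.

1. g(g(pair(cons(cons(c, a), cons(c, a)), cons(cons(a, c), a)), pair(pair(a, pair(a, cons(a, h(a)))), cons(c, a))), pair(pair(h(a), a), cons(c, a)))  →  g(pair(a, cons(a, h(a))), pair(pair(h(a), a), cons(c, a)))   [R3 at 1]
2. g(pair(a, cons(a, h(a))), pair(pair(h(a), a), cons(c, a)))  →  g(pair(a, cons(a, a)), pair(pair(h(a), a), cons(c, a)))   [R5 at 1.2.2]
3. g(pair(a, cons(a, a)), pair(pair(h(a), a), cons(c, a)))  →  g(pair(a, cons(a, a)), pair(pair(a, a), cons(c, a)))   [R5 at 2.1.1]
4. g(pair(a, cons(a, a)), pair(pair(a, a), cons(c, a)))  →  a   [R3 at ε]

a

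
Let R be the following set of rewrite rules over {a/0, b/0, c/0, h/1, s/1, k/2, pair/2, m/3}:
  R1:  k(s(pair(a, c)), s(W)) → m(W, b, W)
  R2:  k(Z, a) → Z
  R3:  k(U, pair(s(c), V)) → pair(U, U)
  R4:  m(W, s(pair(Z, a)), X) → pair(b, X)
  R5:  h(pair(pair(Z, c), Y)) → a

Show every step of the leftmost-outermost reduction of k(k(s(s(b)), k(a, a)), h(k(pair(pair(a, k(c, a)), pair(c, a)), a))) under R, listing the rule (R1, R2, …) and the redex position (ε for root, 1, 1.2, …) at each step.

1. k(k(s(s(b)), k(a, a)), h(k(pair(pair(a, k(c, a)), pair(c, a)), a)))  →  k(k(s(s(b)), a), h(k(pair(pair(a, k(c, a)), pair(c, a)), a)))   [R2 at 1.2]
2. k(k(s(s(b)), a), h(k(pair(pair(a, k(c, a)), pair(c, a)), a)))  →  k(s(s(b)), h(k(pair(pair(a, k(c, a)), pair(c, a)), a)))   [R2 at 1]
3. k(s(s(b)), h(k(pair(pair(a, k(c, a)), pair(c, a)), a)))  →  k(s(s(b)), h(pair(pair(a, k(c, a)), pair(c, a))))   [R2 at 2.1]
4. k(s(s(b)), h(pair(pair(a, k(c, a)), pair(c, a))))  →  k(s(s(b)), h(pair(pair(a, c), pair(c, a))))   [R2 at 2.1.1.2]
5. k(s(s(b)), h(pair(pair(a, c), pair(c, a))))  →  k(s(s(b)), a)   [R5 at 2]
6. k(s(s(b)), a)  →  s(s(b))   [R2 at ε]

s(s(b))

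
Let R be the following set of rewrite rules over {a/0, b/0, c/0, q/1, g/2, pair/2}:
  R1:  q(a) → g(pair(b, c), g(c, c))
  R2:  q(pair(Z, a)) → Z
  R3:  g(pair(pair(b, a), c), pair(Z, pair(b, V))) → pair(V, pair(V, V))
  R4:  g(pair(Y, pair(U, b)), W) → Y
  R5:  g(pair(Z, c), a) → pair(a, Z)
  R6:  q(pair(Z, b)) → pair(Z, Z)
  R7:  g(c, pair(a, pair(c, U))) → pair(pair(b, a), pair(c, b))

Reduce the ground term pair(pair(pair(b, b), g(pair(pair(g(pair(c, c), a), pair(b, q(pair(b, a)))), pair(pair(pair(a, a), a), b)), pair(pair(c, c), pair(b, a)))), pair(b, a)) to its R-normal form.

pair(pair(pair(b, b), pair(pair(a, c), pair(b, b))), pair(b, a))

1. pair(pair(pair(b, b), g(pair(pair(g(pair(c, c), a), pair(b, q(pair(b, a)))), pair(pair(pair(a, a), a), b)), pair(pair(c, c), pair(b, a)))), pair(b, a))  →  pair(pair(pair(b, b), pair(g(pair(c, c), a), pair(b, q(pair(b, a))))), pair(b, a))   [R4 at 1.2]
2. pair(pair(pair(b, b), pair(g(pair(c, c), a), pair(b, q(pair(b, a))))), pair(b, a))  →  pair(pair(pair(b, b), pair(pair(a, c), pair(b, q(pair(b, a))))), pair(b, a))   [R5 at 1.2.1]
3. pair(pair(pair(b, b), pair(pair(a, c), pair(b, q(pair(b, a))))), pair(b, a))  →  pair(pair(pair(b, b), pair(pair(a, c), pair(b, b))), pair(b, a))   [R2 at 1.2.2.2]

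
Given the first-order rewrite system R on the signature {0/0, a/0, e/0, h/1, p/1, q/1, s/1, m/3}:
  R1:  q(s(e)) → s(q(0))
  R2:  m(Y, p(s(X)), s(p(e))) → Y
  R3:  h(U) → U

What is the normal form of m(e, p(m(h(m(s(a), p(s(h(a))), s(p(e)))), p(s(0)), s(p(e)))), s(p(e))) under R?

e

1. m(e, p(m(h(m(s(a), p(s(h(a))), s(p(e)))), p(s(0)), s(p(e)))), s(p(e)))  →  m(e, p(h(m(s(a), p(s(h(a))), s(p(e))))), s(p(e)))   [R2 at 2.1]
2. m(e, p(h(m(s(a), p(s(h(a))), s(p(e))))), s(p(e)))  →  m(e, p(m(s(a), p(s(h(a))), s(p(e)))), s(p(e)))   [R3 at 2.1]
3. m(e, p(m(s(a), p(s(h(a))), s(p(e)))), s(p(e)))  →  m(e, p(s(a)), s(p(e)))   [R2 at 2.1]
4. m(e, p(s(a)), s(p(e)))  →  e   [R2 at ε]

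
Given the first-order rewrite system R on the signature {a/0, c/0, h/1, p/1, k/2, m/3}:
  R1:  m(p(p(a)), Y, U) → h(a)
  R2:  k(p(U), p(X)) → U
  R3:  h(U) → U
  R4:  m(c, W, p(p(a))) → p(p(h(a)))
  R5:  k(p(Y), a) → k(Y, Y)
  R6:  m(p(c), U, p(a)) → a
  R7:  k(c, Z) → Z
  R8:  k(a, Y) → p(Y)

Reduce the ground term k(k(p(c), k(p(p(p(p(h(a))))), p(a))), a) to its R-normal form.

a

1. k(k(p(c), k(p(p(p(p(h(a))))), p(a))), a)  →  k(k(p(c), p(p(p(h(a))))), a)   [R2 at 1.2]
2. k(k(p(c), p(p(p(h(a))))), a)  →  k(c, a)   [R2 at 1]
3. k(c, a)  →  a   [R7 at ε]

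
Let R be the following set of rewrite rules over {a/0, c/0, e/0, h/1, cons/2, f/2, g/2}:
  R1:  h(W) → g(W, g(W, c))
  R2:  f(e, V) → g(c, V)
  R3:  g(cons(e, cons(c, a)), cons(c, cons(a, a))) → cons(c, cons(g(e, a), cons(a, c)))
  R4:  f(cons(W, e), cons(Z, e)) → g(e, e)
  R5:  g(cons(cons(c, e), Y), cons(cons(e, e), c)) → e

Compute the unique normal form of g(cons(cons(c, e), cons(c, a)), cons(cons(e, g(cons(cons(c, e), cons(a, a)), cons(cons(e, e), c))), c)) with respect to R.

e

1. g(cons(cons(c, e), cons(c, a)), cons(cons(e, g(cons(cons(c, e), cons(a, a)), cons(cons(e, e), c))), c))  →  g(cons(cons(c, e), cons(c, a)), cons(cons(e, e), c))   [R5 at 2.1.2]
2. g(cons(cons(c, e), cons(c, a)), cons(cons(e, e), c))  →  e   [R5 at ε]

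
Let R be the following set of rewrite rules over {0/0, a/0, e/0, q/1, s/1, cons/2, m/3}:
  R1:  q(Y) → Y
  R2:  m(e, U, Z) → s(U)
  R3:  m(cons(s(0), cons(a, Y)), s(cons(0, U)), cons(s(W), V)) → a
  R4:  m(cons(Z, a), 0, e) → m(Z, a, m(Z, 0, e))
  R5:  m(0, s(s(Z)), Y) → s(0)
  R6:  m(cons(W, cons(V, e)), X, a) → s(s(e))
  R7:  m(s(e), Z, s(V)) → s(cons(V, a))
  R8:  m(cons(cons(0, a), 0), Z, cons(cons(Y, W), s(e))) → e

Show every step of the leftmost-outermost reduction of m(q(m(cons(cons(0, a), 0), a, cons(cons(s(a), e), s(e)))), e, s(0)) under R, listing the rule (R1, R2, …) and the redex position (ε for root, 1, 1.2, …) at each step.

s(e)

1. m(q(m(cons(cons(0, a), 0), a, cons(cons(s(a), e), s(e)))), e, s(0))  →  m(m(cons(cons(0, a), 0), a, cons(cons(s(a), e), s(e))), e, s(0))   [R1 at 1]
2. m(m(cons(cons(0, a), 0), a, cons(cons(s(a), e), s(e))), e, s(0))  →  m(e, e, s(0))   [R8 at 1]
3. m(e, e, s(0))  →  s(e)   [R2 at ε]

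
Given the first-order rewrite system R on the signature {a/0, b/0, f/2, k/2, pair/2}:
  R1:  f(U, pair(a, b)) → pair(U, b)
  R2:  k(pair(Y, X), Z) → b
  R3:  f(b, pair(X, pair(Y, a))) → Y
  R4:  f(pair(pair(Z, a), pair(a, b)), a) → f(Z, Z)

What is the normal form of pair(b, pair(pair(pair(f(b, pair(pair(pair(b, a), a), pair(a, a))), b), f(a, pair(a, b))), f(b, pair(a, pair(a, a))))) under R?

1. pair(b, pair(pair(pair(f(b, pair(pair(pair(b, a), a), pair(a, a))), b), f(a, pair(a, b))), f(b, pair(a, pair(a, a)))))  →  pair(b, pair(pair(pair(a, b), f(a, pair(a, b))), f(b, pair(a, pair(a, a)))))   [R3 at 2.1.1.1]
2. pair(b, pair(pair(pair(a, b), f(a, pair(a, b))), f(b, pair(a, pair(a, a)))))  →  pair(b, pair(pair(pair(a, b), pair(a, b)), f(b, pair(a, pair(a, a)))))   [R1 at 2.1.2]
3. pair(b, pair(pair(pair(a, b), pair(a, b)), f(b, pair(a, pair(a, a)))))  →  pair(b, pair(pair(pair(a, b), pair(a, b)), a))   [R3 at 2.2]

pair(b, pair(pair(pair(a, b), pair(a, b)), a))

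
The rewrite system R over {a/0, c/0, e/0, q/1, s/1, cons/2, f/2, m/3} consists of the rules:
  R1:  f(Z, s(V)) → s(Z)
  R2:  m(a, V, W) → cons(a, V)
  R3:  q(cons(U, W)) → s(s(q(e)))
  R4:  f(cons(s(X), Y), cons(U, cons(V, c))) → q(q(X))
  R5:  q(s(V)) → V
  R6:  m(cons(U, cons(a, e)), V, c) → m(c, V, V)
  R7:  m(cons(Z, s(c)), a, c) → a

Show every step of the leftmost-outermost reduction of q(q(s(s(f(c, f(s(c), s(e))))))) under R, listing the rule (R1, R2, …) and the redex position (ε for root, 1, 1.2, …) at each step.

1. q(q(s(s(f(c, f(s(c), s(e)))))))  →  q(s(f(c, f(s(c), s(e)))))   [R5 at 1]
2. q(s(f(c, f(s(c), s(e)))))  →  f(c, f(s(c), s(e)))   [R5 at ε]
3. f(c, f(s(c), s(e)))  →  f(c, s(s(c)))   [R1 at 2]
4. f(c, s(s(c)))  →  s(c)   [R1 at ε]

s(c)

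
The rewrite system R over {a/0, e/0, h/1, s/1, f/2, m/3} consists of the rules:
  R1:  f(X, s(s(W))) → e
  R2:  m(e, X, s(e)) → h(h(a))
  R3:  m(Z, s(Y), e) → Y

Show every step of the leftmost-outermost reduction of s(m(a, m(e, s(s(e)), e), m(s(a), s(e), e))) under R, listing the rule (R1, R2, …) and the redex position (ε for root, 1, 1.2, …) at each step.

s(e)

1. s(m(a, m(e, s(s(e)), e), m(s(a), s(e), e)))  →  s(m(a, s(e), m(s(a), s(e), e)))   [R3 at 1.2]
2. s(m(a, s(e), m(s(a), s(e), e)))  →  s(m(a, s(e), e))   [R3 at 1.3]
3. s(m(a, s(e), e))  →  s(e)   [R3 at 1]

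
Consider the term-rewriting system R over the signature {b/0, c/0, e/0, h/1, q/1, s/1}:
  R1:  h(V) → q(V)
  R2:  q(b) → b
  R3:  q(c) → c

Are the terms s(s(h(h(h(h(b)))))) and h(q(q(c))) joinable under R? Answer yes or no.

Reduce t₁ = s(s(h(h(h(h(b)))))):
1. s(s(h(h(h(h(b))))))  →  s(s(q(h(h(h(b))))))   [R1 at 1.1]
2. s(s(q(h(h(h(b))))))  →  s(s(q(q(h(h(b))))))   [R1 at 1.1.1]
3. s(s(q(q(h(h(b))))))  →  s(s(q(q(q(h(b))))))   [R1 at 1.1.1.1]
4. s(s(q(q(q(h(b))))))  →  s(s(q(q(q(q(b))))))   [R1 at 1.1.1.1.1]
5. s(s(q(q(q(q(b))))))  →  s(s(q(q(q(b)))))   [R2 at 1.1.1.1.1]
6. s(s(q(q(q(b)))))  →  s(s(q(q(b))))   [R2 at 1.1.1.1]
7. s(s(q(q(b))))  →  s(s(q(b)))   [R2 at 1.1.1]
8. s(s(q(b)))  →  s(s(b))   [R2 at 1.1]

Reduce t₂ = h(q(q(c))):
1. h(q(q(c)))  →  q(q(q(c)))   [R1 at ε]
2. q(q(q(c)))  →  q(q(c))   [R3 at 1.1]
3. q(q(c))  →  q(c)   [R3 at 1]
4. q(c)  →  c   [R3 at ε]

no — NF(t₁) = s(s(b)), NF(t₂) = c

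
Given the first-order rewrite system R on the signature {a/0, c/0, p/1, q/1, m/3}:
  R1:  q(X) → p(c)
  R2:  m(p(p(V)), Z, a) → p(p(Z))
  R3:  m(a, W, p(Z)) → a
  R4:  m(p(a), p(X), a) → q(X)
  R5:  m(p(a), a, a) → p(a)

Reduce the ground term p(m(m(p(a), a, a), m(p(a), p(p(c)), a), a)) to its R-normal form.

p(p(c))

1. p(m(m(p(a), a, a), m(p(a), p(p(c)), a), a))  →  p(m(p(a), m(p(a), p(p(c)), a), a))   [R5 at 1.1]
2. p(m(p(a), m(p(a), p(p(c)), a), a))  →  p(m(p(a), q(p(c)), a))   [R4 at 1.2]
3. p(m(p(a), q(p(c)), a))  →  p(m(p(a), p(c), a))   [R1 at 1.2]
4. p(m(p(a), p(c), a))  →  p(q(c))   [R4 at 1]
5. p(q(c))  →  p(p(c))   [R1 at 1]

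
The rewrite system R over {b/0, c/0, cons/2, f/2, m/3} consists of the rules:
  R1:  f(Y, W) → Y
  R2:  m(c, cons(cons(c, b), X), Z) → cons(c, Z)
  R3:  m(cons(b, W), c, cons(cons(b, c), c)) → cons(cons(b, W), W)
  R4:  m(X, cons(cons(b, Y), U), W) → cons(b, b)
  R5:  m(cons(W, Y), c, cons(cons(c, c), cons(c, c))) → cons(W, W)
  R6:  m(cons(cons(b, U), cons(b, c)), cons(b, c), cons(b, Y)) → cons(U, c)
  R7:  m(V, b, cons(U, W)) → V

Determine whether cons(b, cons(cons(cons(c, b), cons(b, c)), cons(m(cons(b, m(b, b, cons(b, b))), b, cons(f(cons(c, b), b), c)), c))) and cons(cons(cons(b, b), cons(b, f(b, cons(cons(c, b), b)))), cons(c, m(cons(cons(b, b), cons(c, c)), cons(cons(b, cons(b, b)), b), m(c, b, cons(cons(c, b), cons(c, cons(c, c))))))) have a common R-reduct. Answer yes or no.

no — NF(t₁) = cons(b, cons(cons(cons(c, b), cons(b, c)), cons(cons(b, b), c))), NF(t₂) = cons(cons(cons(b, b), cons(b, b)), cons(c, cons(b, b)))

Reduce t₁ = cons(b, cons(cons(cons(c, b), cons(b, c)), cons(m(cons(b, m(b, b, cons(b, b))), b, cons(f(cons(c, b), b), c)), c))):
1. cons(b, cons(cons(cons(c, b), cons(b, c)), cons(m(cons(b, m(b, b, cons(b, b))), b, cons(f(cons(c, b), b), c)), c)))  →  cons(b, cons(cons(cons(c, b), cons(b, c)), cons(cons(b, m(b, b, cons(b, b))), c)))   [R7 at 2.2.1]
2. cons(b, cons(cons(cons(c, b), cons(b, c)), cons(cons(b, m(b, b, cons(b, b))), c)))  →  cons(b, cons(cons(cons(c, b), cons(b, c)), cons(cons(b, b), c)))   [R7 at 2.2.1.2]

Reduce t₂ = cons(cons(cons(b, b), cons(b, f(b, cons(cons(c, b), b)))), cons(c, m(cons(cons(b, b), cons(c, c)), cons(cons(b, cons(b, b)), b), m(c, b, cons(cons(c, b), cons(c, cons(c, c))))))):
1. cons(cons(cons(b, b), cons(b, f(b, cons(cons(c, b), b)))), cons(c, m(cons(cons(b, b), cons(c, c)), cons(cons(b, cons(b, b)), b), m(c, b, cons(cons(c, b), cons(c, cons(c, c)))))))  →  cons(cons(cons(b, b), cons(b, b)), cons(c, m(cons(cons(b, b), cons(c, c)), cons(cons(b, cons(b, b)), b), m(c, b, cons(cons(c, b), cons(c, cons(c, c)))))))   [R1 at 1.2.2]
2. cons(cons(cons(b, b), cons(b, b)), cons(c, m(cons(cons(b, b), cons(c, c)), cons(cons(b, cons(b, b)), b), m(c, b, cons(cons(c, b), cons(c, cons(c, c)))))))  →  cons(cons(cons(b, b), cons(b, b)), cons(c, cons(b, b)))   [R4 at 2.2]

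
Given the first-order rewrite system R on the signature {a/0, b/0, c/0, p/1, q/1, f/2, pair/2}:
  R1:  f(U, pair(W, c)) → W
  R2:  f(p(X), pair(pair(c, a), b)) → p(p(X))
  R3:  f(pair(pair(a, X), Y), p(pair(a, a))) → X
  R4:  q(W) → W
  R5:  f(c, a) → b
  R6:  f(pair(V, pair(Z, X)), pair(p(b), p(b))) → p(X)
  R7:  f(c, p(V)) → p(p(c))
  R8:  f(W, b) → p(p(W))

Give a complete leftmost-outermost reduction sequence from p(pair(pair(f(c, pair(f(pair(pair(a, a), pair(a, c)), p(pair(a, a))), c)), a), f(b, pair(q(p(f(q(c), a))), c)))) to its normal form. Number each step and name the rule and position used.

1. p(pair(pair(f(c, pair(f(pair(pair(a, a), pair(a, c)), p(pair(a, a))), c)), a), f(b, pair(q(p(f(q(c), a))), c))))  →  p(pair(pair(f(pair(pair(a, a), pair(a, c)), p(pair(a, a))), a), f(b, pair(q(p(f(q(c), a))), c))))   [R1 at 1.1.1]
2. p(pair(pair(f(pair(pair(a, a), pair(a, c)), p(pair(a, a))), a), f(b, pair(q(p(f(q(c), a))), c))))  →  p(pair(pair(a, a), f(b, pair(q(p(f(q(c), a))), c))))   [R3 at 1.1.1]
3. p(pair(pair(a, a), f(b, pair(q(p(f(q(c), a))), c))))  →  p(pair(pair(a, a), q(p(f(q(c), a)))))   [R1 at 1.2]
4. p(pair(pair(a, a), q(p(f(q(c), a)))))  →  p(pair(pair(a, a), p(f(q(c), a))))   [R4 at 1.2]
5. p(pair(pair(a, a), p(f(q(c), a))))  →  p(pair(pair(a, a), p(f(c, a))))   [R4 at 1.2.1.1]
6. p(pair(pair(a, a), p(f(c, a))))  →  p(pair(pair(a, a), p(b)))   [R5 at 1.2.1]

p(pair(pair(a, a), p(b)))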